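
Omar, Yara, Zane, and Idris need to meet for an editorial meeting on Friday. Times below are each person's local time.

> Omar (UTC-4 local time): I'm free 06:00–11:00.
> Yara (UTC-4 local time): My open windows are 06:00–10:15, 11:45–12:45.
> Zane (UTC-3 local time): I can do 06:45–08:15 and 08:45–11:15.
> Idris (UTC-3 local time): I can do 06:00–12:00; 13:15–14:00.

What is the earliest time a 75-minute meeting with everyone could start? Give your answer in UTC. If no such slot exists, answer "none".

Omar in UTC: 10:00-15:00 (add 4h to convert from UTC-4).
Yara in UTC: 10:00-14:15, 15:45-16:45 (add 4h to convert from UTC-4).
Zane in UTC: 09:45-11:15, 11:45-14:15 (add 3h to convert from UTC-3).
Idris in UTC: 09:00-15:00, 16:15-17:00 (add 3h to convert from UTC-3).
Omar ∩ Yara: 10:00-14:15.
Omar ∩ Yara ∩ Zane: 10:00-11:15, 11:45-14:15.
Omar ∩ Yara ∩ Zane ∩ Idris: 10:00-11:15, 11:45-14:15.
The first common window of at least 75 minutes is 10:00-11:15, so the earliest start is 10:00.

10:00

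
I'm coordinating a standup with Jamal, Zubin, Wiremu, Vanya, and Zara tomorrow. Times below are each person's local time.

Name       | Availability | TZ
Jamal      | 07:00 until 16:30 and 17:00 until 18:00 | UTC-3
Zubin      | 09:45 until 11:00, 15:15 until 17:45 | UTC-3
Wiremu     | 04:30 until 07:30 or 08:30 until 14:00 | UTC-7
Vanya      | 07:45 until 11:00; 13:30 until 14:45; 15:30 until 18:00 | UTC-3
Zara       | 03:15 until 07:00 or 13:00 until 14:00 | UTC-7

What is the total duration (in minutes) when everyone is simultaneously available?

120

Jamal in UTC: 10:00-19:30, 20:00-21:00 (add 3h to convert from UTC-3).
Zubin in UTC: 12:45-14:00, 18:15-20:45 (add 3h to convert from UTC-3).
Wiremu in UTC: 11:30-14:30, 15:30-21:00 (add 7h to convert from UTC-7).
Vanya in UTC: 10:45-14:00, 16:30-17:45, 18:30-21:00 (add 3h to convert from UTC-3).
Zara in UTC: 10:15-14:00, 20:00-21:00 (add 7h to convert from UTC-7).
Jamal ∩ Zubin: 12:45-14:00, 18:15-19:30, 20:00-20:45.
Jamal ∩ Zubin ∩ Wiremu: 12:45-14:00, 18:15-19:30, 20:00-20:45.
Jamal ∩ Zubin ∩ Wiremu ∩ Vanya: 12:45-14:00, 18:30-19:30, 20:00-20:45.
Jamal ∩ Zubin ∩ Wiremu ∩ Vanya ∩ Zara: 12:45-14:00, 20:00-20:45.
Summing the common windows: 75 + 45 = 120 minutes.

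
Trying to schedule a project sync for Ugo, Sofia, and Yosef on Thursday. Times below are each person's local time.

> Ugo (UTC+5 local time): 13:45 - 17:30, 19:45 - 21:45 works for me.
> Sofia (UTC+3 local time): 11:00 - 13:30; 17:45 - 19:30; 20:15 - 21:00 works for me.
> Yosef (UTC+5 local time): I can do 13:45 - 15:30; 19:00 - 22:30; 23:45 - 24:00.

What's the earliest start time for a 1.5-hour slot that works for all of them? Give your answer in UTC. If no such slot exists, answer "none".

Ugo in UTC: 08:45-12:30, 14:45-16:45 (subtract 5h to convert from UTC+5).
Sofia in UTC: 08:00-10:30, 14:45-16:30, 17:15-18:00 (subtract 3h to convert from UTC+3).
Yosef in UTC: 08:45-10:30, 14:00-17:30, 18:45-19:00 (subtract 5h to convert from UTC+5).
Ugo ∩ Sofia: 08:45-10:30, 14:45-16:30.
Ugo ∩ Sofia ∩ Yosef: 08:45-10:30, 14:45-16:30.
The first common window of at least 90 minutes is 08:45-10:30, so the earliest start is 08:45.

08:45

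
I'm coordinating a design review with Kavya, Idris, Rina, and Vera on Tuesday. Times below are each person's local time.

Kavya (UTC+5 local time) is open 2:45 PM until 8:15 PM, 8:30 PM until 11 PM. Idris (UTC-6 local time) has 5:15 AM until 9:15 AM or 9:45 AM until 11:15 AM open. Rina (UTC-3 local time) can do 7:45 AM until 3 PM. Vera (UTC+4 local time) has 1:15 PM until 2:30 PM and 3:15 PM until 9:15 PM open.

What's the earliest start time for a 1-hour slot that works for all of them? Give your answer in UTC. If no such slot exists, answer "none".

Kavya in UTC: 09:45-15:15, 15:30-18:00 (subtract 5h to convert from UTC+5).
Idris in UTC: 11:15-15:15, 15:45-17:15 (add 6h to convert from UTC-6).
Rina in UTC: 10:45-18:00 (add 3h to convert from UTC-3).
Vera in UTC: 09:15-10:30, 11:15-17:15 (subtract 4h to convert from UTC+4).
Kavya ∩ Idris: 11:15-15:15, 15:45-17:15.
Kavya ∩ Idris ∩ Rina: 11:15-15:15, 15:45-17:15.
Kavya ∩ Idris ∩ Rina ∩ Vera: 11:15-15:15, 15:45-17:15.
The first common window of at least 60 minutes is 11:15-15:15, so the earliest start is 11:15.

11:15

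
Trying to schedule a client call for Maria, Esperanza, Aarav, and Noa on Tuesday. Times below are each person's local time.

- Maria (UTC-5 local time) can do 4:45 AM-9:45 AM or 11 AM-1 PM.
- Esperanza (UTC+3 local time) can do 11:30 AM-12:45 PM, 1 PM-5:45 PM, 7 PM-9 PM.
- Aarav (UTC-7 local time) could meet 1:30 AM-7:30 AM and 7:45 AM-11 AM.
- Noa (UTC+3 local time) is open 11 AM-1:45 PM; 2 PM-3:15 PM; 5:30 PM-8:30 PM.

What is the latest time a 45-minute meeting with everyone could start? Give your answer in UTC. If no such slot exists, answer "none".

16:45

Maria in UTC: 09:45-14:45, 16:00-18:00 (add 5h to convert from UTC-5).
Esperanza in UTC: 08:30-09:45, 10:00-14:45, 16:00-18:00 (subtract 3h to convert from UTC+3).
Aarav in UTC: 08:30-14:30, 14:45-18:00 (add 7h to convert from UTC-7).
Noa in UTC: 08:00-10:45, 11:00-12:15, 14:30-17:30 (subtract 3h to convert from UTC+3).
Maria ∩ Esperanza: 10:00-14:45, 16:00-18:00.
Maria ∩ Esperanza ∩ Aarav: 10:00-14:30, 16:00-18:00.
Maria ∩ Esperanza ∩ Aarav ∩ Noa: 10:00-10:45, 11:00-12:15, 16:00-17:30.
So the common availability across everyone is 10:00-10:45, 11:00-12:15, 16:00-17:30.
The last common window of at least 45 minutes is 16:00-17:30; a 45-minute meeting can start as late as 16:45 and still end by 17:30.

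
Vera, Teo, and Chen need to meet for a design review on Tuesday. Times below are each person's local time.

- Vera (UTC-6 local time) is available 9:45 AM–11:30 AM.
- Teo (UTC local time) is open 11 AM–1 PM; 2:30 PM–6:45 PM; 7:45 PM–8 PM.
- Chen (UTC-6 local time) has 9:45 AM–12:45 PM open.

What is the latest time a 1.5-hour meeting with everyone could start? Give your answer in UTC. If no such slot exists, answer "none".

16:00

Vera in UTC: 15:45-17:30 (add 6h to convert from UTC-6).
Teo in UTC: 11:00-13:00, 14:30-18:45, 19:45-20:00.
Chen in UTC: 15:45-18:45 (add 6h to convert from UTC-6).
Vera ∩ Teo: 15:45-17:30.
Vera ∩ Teo ∩ Chen: 15:45-17:30.
The last common window of at least 90 minutes is 15:45-17:30; a 90-minute meeting can start as late as 16:00 and still end by 17:30.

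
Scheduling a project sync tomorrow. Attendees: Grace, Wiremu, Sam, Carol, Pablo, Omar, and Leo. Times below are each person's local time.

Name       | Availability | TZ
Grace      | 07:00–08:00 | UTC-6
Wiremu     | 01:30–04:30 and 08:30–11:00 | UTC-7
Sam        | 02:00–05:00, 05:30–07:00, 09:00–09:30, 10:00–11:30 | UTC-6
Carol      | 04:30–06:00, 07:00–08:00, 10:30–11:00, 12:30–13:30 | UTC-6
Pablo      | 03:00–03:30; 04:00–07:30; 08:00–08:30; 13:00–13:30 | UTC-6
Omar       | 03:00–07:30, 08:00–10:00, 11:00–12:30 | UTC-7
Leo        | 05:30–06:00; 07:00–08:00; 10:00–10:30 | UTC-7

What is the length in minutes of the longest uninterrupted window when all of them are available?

0

Grace in UTC: 13:00-14:00 (add 6h to convert from UTC-6).
Wiremu in UTC: 08:30-11:30, 15:30-18:00 (add 7h to convert from UTC-7).
Sam in UTC: 08:00-11:00, 11:30-13:00, 15:00-15:30, 16:00-17:30 (add 6h to convert from UTC-6).
Carol in UTC: 10:30-12:00, 13:00-14:00, 16:30-17:00, 18:30-19:30 (add 6h to convert from UTC-6).
Pablo in UTC: 09:00-09:30, 10:00-13:30, 14:00-14:30, 19:00-19:30 (add 6h to convert from UTC-6).
Omar in UTC: 10:00-14:30, 15:00-17:00, 18:00-19:30 (add 7h to convert from UTC-7).
Leo in UTC: 12:30-13:00, 14:00-15:00, 17:00-17:30 (add 7h to convert from UTC-7).
Grace ∩ Wiremu: ∅.
Grace ∩ Wiremu ∩ Sam: ∅.
Grace ∩ Wiremu ∩ Sam ∩ Carol: ∅.
Grace ∩ Wiremu ∩ Sam ∩ Carol ∩ Pablo: ∅.
Grace ∩ Wiremu ∩ Sam ∩ Carol ∩ Pablo ∩ Omar: ∅.
Grace ∩ Wiremu ∩ Sam ∩ Carol ∩ Pablo ∩ Omar ∩ Leo: ∅.
There is no time when everyone is free.
No common window exists, so the longest block is 0 minutes.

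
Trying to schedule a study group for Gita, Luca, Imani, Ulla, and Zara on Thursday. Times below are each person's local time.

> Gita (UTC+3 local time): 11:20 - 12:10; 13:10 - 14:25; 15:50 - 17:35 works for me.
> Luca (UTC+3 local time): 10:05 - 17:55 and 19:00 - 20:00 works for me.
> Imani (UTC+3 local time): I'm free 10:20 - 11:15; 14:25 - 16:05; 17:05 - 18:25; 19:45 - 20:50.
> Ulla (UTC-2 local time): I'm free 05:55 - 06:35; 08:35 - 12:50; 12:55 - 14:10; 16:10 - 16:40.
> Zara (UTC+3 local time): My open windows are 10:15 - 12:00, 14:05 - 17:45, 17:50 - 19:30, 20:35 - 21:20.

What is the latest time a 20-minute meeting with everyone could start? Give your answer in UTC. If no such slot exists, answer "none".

Gita in UTC: 08:20-09:10, 10:10-11:25, 12:50-14:35 (subtract 3h to convert from UTC+3).
Luca in UTC: 07:05-14:55, 16:00-17:00 (subtract 3h to convert from UTC+3).
Imani in UTC: 07:20-08:15, 11:25-13:05, 14:05-15:25, 16:45-17:50 (subtract 3h to convert from UTC+3).
Ulla in UTC: 07:55-08:35, 10:35-14:50, 14:55-16:10, 18:10-18:40 (add 2h to convert from UTC-2).
Zara in UTC: 07:15-09:00, 11:05-14:45, 14:50-16:30, 17:35-18:20 (subtract 3h to convert from UTC+3).
Gita ∩ Luca: 08:20-09:10, 10:10-11:25, 12:50-14:35.
Gita ∩ Luca ∩ Imani: 12:50-13:05, 14:05-14:35.
Gita ∩ Luca ∩ Imani ∩ Ulla: 12:50-13:05, 14:05-14:35.
Gita ∩ Luca ∩ Imani ∩ Ulla ∩ Zara: 12:50-13:05, 14:05-14:35.
Those are the intersection windows.
The last common window of at least 20 minutes is 14:05-14:35; a 20-minute meeting can start as late as 14:15 and still end by 14:35.

14:15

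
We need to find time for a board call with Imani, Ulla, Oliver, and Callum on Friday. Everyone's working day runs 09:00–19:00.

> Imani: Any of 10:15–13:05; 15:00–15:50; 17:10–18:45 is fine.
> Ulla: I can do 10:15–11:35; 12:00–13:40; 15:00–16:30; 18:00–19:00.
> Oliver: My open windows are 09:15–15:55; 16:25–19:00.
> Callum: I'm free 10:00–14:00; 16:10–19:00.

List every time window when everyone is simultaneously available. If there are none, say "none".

Imani ∩ Ulla: 10:15-11:35, 12:00-13:05, 15:00-15:50, 18:00-18:45.
Imani ∩ Ulla ∩ Oliver: 10:15-11:35, 12:00-13:05, 15:00-15:50, 18:00-18:45.
Imani ∩ Ulla ∩ Oliver ∩ Callum: 10:15-11:35, 12:00-13:05, 18:00-18:45.

10:15-11:35, 12:00-13:05, 18:00-18:45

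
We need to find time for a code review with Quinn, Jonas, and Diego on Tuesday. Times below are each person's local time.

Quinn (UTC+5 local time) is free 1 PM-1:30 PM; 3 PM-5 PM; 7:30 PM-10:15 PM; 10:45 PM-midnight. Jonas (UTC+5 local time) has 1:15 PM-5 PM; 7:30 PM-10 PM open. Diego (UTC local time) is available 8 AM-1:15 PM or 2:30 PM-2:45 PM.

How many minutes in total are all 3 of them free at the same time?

Quinn in UTC: 08:00-08:30, 10:00-12:00, 14:30-17:15, 17:45-19:00 (subtract 5h to convert from UTC+5).
Jonas in UTC: 08:15-12:00, 14:30-17:00 (subtract 5h to convert from UTC+5).
Diego in UTC: 08:00-13:15, 14:30-14:45.
Quinn ∩ Jonas: 08:15-08:30, 10:00-12:00, 14:30-17:00.
Quinn ∩ Jonas ∩ Diego: 08:15-08:30, 10:00-12:00, 14:30-14:45.
Summing the common windows: 15 + 120 + 15 = 150 minutes.

150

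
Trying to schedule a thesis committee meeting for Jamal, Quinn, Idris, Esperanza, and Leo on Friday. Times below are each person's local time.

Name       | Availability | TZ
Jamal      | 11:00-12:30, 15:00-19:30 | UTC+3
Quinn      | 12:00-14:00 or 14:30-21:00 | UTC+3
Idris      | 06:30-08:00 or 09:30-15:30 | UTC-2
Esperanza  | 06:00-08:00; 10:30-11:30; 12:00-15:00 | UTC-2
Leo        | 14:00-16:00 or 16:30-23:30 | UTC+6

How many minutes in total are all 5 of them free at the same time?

Jamal in UTC: 08:00-09:30, 12:00-16:30 (subtract 3h to convert from UTC+3).
Quinn in UTC: 09:00-11:00, 11:30-18:00 (subtract 3h to convert from UTC+3).
Idris in UTC: 08:30-10:00, 11:30-17:30 (add 2h to convert from UTC-2).
Esperanza in UTC: 08:00-10:00, 12:30-13:30, 14:00-17:00 (add 2h to convert from UTC-2).
Leo in UTC: 08:00-10:00, 10:30-17:30 (subtract 6h to convert from UTC+6).
Jamal ∩ Quinn: 09:00-09:30, 12:00-16:30.
Jamal ∩ Quinn ∩ Idris: 09:00-09:30, 12:00-16:30.
Jamal ∩ Quinn ∩ Idris ∩ Esperanza: 09:00-09:30, 12:30-13:30, 14:00-16:30.
Jamal ∩ Quinn ∩ Idris ∩ Esperanza ∩ Leo: 09:00-09:30, 12:30-13:30, 14:00-16:30.
Those are the intersection windows.
Summing the common windows: 30 + 60 + 150 = 240 minutes.

240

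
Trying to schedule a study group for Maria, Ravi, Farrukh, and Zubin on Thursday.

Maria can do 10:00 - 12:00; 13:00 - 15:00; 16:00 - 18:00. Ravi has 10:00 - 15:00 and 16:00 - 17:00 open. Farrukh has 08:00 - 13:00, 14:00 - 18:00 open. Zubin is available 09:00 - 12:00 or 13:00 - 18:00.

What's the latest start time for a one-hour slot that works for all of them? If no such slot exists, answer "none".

16:00

Maria ∩ Ravi: 10:00-12:00, 13:00-15:00, 16:00-17:00.
Maria ∩ Ravi ∩ Farrukh: 10:00-12:00, 14:00-15:00, 16:00-17:00.
Maria ∩ Ravi ∩ Farrukh ∩ Zubin: 10:00-12:00, 14:00-15:00, 16:00-17:00.
The last common window of at least 60 minutes is 16:00-17:00; a 60-minute meeting can start as late as 16:00 and still end by 17:00.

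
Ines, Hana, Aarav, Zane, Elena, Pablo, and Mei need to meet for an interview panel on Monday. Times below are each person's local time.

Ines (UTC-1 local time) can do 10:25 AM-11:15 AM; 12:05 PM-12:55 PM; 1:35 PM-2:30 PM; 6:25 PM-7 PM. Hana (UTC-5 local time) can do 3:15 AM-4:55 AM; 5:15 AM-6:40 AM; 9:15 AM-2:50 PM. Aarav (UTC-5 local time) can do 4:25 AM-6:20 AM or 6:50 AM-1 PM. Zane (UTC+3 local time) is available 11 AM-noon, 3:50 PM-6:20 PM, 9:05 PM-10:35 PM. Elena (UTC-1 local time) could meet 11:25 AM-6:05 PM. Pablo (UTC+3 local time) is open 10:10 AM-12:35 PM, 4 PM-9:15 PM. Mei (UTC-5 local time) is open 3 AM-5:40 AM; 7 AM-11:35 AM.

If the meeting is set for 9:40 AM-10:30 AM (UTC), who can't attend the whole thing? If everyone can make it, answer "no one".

Ines in UTC: 11:25-12:15, 13:05-13:55, 14:35-15:30, 19:25-20:00 (add 1h to convert from UTC-1).
Hana in UTC: 08:15-09:55, 10:15-11:40, 14:15-19:50 (add 5h to convert from UTC-5).
Aarav in UTC: 09:25-11:20, 11:50-18:00 (add 5h to convert from UTC-5).
Zane in UTC: 08:00-09:00, 12:50-15:20, 18:05-19:35 (subtract 3h to convert from UTC+3).
Elena in UTC: 12:25-19:05 (add 1h to convert from UTC-1).
Pablo in UTC: 07:10-09:35, 13:00-18:15 (subtract 3h to convert from UTC+3).
Mei in UTC: 08:00-10:40, 12:00-16:35 (add 5h to convert from UTC-5).
Ines: not fully free for 09:40-10:30. Hana: not fully free for 09:40-10:30. Aarav: free for 09:40-10:30. Zane: not fully free for 09:40-10:30. Elena: not fully free for 09:40-10:30. Pablo: not fully free for 09:40-10:30. Mei: free for 09:40-10:30.

Elena, Hana, Ines, Pablo, Zane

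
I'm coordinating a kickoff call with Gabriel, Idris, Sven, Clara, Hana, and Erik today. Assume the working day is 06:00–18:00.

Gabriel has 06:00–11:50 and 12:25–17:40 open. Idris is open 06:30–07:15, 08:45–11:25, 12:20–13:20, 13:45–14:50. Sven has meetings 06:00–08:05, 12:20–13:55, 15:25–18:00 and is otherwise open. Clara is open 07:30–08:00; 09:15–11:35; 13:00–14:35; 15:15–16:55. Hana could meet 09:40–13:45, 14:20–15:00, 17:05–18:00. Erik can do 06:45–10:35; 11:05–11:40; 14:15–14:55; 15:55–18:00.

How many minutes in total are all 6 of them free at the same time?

90

Gabriel free: 06:00-11:50, 12:25-17:40.
Idris free: 06:30-07:15, 08:45-11:25, 12:20-13:20, 13:45-14:50.
Sven free: 08:05-12:20, 13:55-15:25 (invert busy blocks within the working day).
Clara free: 07:30-08:00, 09:15-11:35, 13:00-14:35, 15:15-16:55.
Hana free: 09:40-13:45, 14:20-15:00, 17:05-18:00.
Erik free: 06:45-10:35, 11:05-11:40, 14:15-14:55, 15:55-18:00.
Gabriel ∩ Idris: 06:30-07:15, 08:45-11:25, 12:25-13:20, 13:45-14:50.
Gabriel ∩ Idris ∩ Sven: 08:45-11:25, 13:55-14:50.
Gabriel ∩ Idris ∩ Sven ∩ Clara: 09:15-11:25, 13:55-14:35.
Gabriel ∩ Idris ∩ Sven ∩ Clara ∩ Hana: 09:40-11:25, 14:20-14:35.
Gabriel ∩ Idris ∩ Sven ∩ Clara ∩ Hana ∩ Erik: 09:40-10:35, 11:05-11:25, 14:20-14:35.
Summing the common windows: 55 + 20 + 15 = 90 minutes.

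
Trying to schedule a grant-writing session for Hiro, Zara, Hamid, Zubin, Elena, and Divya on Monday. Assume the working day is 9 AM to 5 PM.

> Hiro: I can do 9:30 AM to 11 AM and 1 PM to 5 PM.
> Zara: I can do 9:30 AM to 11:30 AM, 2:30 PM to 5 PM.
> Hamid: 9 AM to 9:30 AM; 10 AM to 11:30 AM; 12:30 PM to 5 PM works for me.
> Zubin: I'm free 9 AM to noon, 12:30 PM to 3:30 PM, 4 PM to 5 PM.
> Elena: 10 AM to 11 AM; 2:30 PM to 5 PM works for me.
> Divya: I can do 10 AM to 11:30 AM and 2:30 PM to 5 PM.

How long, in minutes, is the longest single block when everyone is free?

Hiro ∩ Zara: 09:30-11:00, 14:30-17:00.
Hiro ∩ Zara ∩ Hamid: 10:00-11:00, 14:30-17:00.
Hiro ∩ Zara ∩ Hamid ∩ Zubin: 10:00-11:00, 14:30-15:30, 16:00-17:00.
Hiro ∩ Zara ∩ Hamid ∩ Zubin ∩ Elena: 10:00-11:00, 14:30-15:30, 16:00-17:00.
Hiro ∩ Zara ∩ Hamid ∩ Zubin ∩ Elena ∩ Divya: 10:00-11:00, 14:30-15:30, 16:00-17:00.
The longest is 10:00-11:00 at 60 minutes.

60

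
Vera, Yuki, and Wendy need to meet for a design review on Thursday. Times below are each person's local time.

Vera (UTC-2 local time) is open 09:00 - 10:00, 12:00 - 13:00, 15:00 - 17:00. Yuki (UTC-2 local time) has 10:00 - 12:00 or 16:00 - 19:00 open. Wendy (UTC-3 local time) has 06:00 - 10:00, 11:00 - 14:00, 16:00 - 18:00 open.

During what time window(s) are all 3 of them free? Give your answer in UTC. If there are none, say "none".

Vera in UTC: 11:00-12:00, 14:00-15:00, 17:00-19:00 (add 2h to convert from UTC-2).
Yuki in UTC: 12:00-14:00, 18:00-21:00 (add 2h to convert from UTC-2).
Wendy in UTC: 09:00-13:00, 14:00-17:00, 19:00-21:00 (add 3h to convert from UTC-3).
Vera ∩ Yuki: 18:00-19:00.
Vera ∩ Yuki ∩ Wendy: ∅.
There is no time when everyone is free.

none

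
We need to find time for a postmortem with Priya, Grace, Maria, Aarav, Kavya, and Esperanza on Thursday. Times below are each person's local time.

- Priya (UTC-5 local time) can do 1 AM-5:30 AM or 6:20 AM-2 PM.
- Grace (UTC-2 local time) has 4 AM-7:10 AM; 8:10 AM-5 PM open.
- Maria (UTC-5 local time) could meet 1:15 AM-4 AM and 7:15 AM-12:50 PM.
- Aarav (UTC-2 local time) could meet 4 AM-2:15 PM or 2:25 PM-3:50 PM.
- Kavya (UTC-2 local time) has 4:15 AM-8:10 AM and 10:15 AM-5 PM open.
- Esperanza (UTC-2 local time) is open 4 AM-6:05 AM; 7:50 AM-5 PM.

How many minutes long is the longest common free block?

240

Priya in UTC: 06:00-10:30, 11:20-19:00 (add 5h to convert from UTC-5).
Grace in UTC: 06:00-09:10, 10:10-19:00 (add 2h to convert from UTC-2).
Maria in UTC: 06:15-09:00, 12:15-17:50 (add 5h to convert from UTC-5).
Aarav in UTC: 06:00-16:15, 16:25-17:50 (add 2h to convert from UTC-2).
Kavya in UTC: 06:15-10:10, 12:15-19:00 (add 2h to convert from UTC-2).
Esperanza in UTC: 06:00-08:05, 09:50-19:00 (add 2h to convert from UTC-2).
Priya ∩ Grace: 06:00-09:10, 10:10-10:30, 11:20-19:00.
Priya ∩ Grace ∩ Maria: 06:15-09:00, 12:15-17:50.
Priya ∩ Grace ∩ Maria ∩ Aarav: 06:15-09:00, 12:15-16:15, 16:25-17:50.
Priya ∩ Grace ∩ Maria ∩ Aarav ∩ Kavya: 06:15-09:00, 12:15-16:15, 16:25-17:50.
Priya ∩ Grace ∩ Maria ∩ Aarav ∩ Kavya ∩ Esperanza: 06:15-08:05, 12:15-16:15, 16:25-17:50.
The longest is 12:15-16:15 at 240 minutes.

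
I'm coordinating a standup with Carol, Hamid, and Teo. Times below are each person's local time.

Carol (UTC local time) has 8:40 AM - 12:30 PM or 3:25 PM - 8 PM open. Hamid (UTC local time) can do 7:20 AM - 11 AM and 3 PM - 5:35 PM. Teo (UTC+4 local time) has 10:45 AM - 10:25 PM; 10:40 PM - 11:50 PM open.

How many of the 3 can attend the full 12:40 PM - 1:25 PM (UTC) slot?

Carol in UTC: 08:40-12:30, 15:25-20:00.
Hamid in UTC: 07:20-11:00, 15:00-17:35.
Teo in UTC: 06:45-18:25, 18:40-19:50 (subtract 4h to convert from UTC+4).
Teo can make the full 12:40-13:25 slot — that's 1.

1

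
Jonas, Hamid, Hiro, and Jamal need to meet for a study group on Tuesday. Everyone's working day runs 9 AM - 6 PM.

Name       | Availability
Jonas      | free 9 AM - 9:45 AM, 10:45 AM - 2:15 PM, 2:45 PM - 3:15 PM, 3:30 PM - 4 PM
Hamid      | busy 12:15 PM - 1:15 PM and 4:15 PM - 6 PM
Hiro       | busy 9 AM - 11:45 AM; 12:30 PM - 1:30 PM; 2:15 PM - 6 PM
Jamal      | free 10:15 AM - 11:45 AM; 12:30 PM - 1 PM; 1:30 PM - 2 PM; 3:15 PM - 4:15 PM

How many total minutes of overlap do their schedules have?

30

Jonas free: 09:00-09:45, 10:45-14:15, 14:45-15:15, 15:30-16:00.
Hamid free: 09:00-12:15, 13:15-16:15 (invert busy blocks within the working day).
Hiro free: 11:45-12:30, 13:30-14:15 (invert busy blocks within the working day).
Jamal free: 10:15-11:45, 12:30-13:00, 13:30-14:00, 15:15-16:15.
Jonas ∩ Hamid: 09:00-09:45, 10:45-12:15, 13:15-14:15, 14:45-15:15, 15:30-16:00.
Jonas ∩ Hamid ∩ Hiro: 11:45-12:15, 13:30-14:15.
Jonas ∩ Hamid ∩ Hiro ∩ Jamal: 13:30-14:00.
That's a single block of 30 minutes.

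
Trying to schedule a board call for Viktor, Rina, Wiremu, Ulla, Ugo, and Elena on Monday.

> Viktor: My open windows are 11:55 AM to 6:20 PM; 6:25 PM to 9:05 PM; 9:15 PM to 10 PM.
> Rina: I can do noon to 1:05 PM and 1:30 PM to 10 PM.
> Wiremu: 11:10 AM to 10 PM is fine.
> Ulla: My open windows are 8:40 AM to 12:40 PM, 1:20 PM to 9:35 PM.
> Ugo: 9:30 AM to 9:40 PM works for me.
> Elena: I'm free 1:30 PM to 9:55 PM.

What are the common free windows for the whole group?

13:30-18:20, 18:25-21:05, 21:15-21:35

Viktor ∩ Rina: 12:00-13:05, 13:30-18:20, 18:25-21:05, 21:15-22:00.
Viktor ∩ Rina ∩ Wiremu: 12:00-13:05, 13:30-18:20, 18:25-21:05, 21:15-22:00.
Viktor ∩ Rina ∩ Wiremu ∩ Ulla: 12:00-12:40, 13:30-18:20, 18:25-21:05, 21:15-21:35.
Viktor ∩ Rina ∩ Wiremu ∩ Ulla ∩ Ugo: 12:00-12:40, 13:30-18:20, 18:25-21:05, 21:15-21:35.
Viktor ∩ Rina ∩ Wiremu ∩ Ulla ∩ Ugo ∩ Elena: 13:30-18:20, 18:25-21:05, 21:15-21:35.
Those are the intersection windows.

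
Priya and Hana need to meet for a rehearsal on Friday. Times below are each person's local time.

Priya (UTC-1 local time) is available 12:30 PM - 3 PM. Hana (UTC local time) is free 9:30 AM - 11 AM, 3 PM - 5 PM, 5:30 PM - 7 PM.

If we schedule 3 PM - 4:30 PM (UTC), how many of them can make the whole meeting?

1

Priya in UTC: 13:30-16:00 (add 1h to convert from UTC-1).
Hana in UTC: 09:30-11:00, 15:00-17:00, 17:30-19:00.
Hana can make the full 15:00-16:30 slot — that's 1.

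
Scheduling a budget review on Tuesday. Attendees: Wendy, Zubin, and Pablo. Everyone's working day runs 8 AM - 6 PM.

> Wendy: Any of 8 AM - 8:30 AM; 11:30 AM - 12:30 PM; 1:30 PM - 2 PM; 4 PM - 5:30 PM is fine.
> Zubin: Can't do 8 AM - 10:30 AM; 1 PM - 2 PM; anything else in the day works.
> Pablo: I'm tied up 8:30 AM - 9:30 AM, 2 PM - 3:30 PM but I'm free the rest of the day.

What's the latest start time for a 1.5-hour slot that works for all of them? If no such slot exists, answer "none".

16:00

Wendy free: 08:00-08:30, 11:30-12:30, 13:30-14:00, 16:00-17:30.
Zubin free: 10:30-13:00, 14:00-18:00 (invert busy blocks within the working day).
Pablo free: 08:00-08:30, 09:30-14:00, 15:30-18:00 (invert busy blocks within the working day).
Wendy ∩ Zubin: 11:30-12:30, 16:00-17:30.
Wendy ∩ Zubin ∩ Pablo: 11:30-12:30, 16:00-17:30.
The last common window of at least 90 minutes is 16:00-17:30; a 90-minute meeting can start as late as 16:00 and still end by 17:30.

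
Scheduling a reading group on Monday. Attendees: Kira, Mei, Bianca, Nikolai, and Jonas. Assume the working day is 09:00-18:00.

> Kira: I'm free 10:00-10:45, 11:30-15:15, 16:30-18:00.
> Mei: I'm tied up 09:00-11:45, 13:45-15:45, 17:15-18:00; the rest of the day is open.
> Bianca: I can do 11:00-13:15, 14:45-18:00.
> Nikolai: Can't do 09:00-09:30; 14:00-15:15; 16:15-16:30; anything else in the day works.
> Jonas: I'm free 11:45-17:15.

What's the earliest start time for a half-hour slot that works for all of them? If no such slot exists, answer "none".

11:45

Kira free: 10:00-10:45, 11:30-15:15, 16:30-18:00.
Mei free: 11:45-13:45, 15:45-17:15 (invert busy blocks within the working day).
Bianca free: 11:00-13:15, 14:45-18:00.
Nikolai free: 09:30-14:00, 15:15-16:15, 16:30-18:00 (invert busy blocks within the working day).
Jonas free: 11:45-17:15.
Kira ∩ Mei: 11:45-13:45, 16:30-17:15.
Kira ∩ Mei ∩ Bianca: 11:45-13:15, 16:30-17:15.
Kira ∩ Mei ∩ Bianca ∩ Nikolai: 11:45-13:15, 16:30-17:15.
Kira ∩ Mei ∩ Bianca ∩ Nikolai ∩ Jonas: 11:45-13:15, 16:30-17:15.
Those are the intersection windows.
The first common window of at least 30 minutes is 11:45-13:15, so the earliest start is 11:45.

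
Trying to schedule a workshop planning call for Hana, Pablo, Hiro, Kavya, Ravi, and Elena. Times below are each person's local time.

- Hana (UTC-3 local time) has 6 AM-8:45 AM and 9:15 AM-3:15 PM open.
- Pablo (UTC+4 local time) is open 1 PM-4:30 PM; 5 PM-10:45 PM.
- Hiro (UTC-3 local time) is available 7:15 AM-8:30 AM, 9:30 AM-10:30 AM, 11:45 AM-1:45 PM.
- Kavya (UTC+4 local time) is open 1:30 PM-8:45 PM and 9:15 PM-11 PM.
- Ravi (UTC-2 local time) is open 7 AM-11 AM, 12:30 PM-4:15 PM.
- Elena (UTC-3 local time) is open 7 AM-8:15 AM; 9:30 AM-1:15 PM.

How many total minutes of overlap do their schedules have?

150

Hana in UTC: 09:00-11:45, 12:15-18:15 (add 3h to convert from UTC-3).
Pablo in UTC: 09:00-12:30, 13:00-18:45 (subtract 4h to convert from UTC+4).
Hiro in UTC: 10:15-11:30, 12:30-13:30, 14:45-16:45 (add 3h to convert from UTC-3).
Kavya in UTC: 09:30-16:45, 17:15-19:00 (subtract 4h to convert from UTC+4).
Ravi in UTC: 09:00-13:00, 14:30-18:15 (add 2h to convert from UTC-2).
Elena in UTC: 10:00-11:15, 12:30-16:15 (add 3h to convert from UTC-3).
Hana ∩ Pablo: 09:00-11:45, 12:15-12:30, 13:00-18:15.
Hana ∩ Pablo ∩ Hiro: 10:15-11:30, 13:00-13:30, 14:45-16:45.
Hana ∩ Pablo ∩ Hiro ∩ Kavya: 10:15-11:30, 13:00-13:30, 14:45-16:45.
Hana ∩ Pablo ∩ Hiro ∩ Kavya ∩ Ravi: 10:15-11:30, 14:45-16:45.
Hana ∩ Pablo ∩ Hiro ∩ Kavya ∩ Ravi ∩ Elena: 10:15-11:15, 14:45-16:15.
Summing the common windows: 60 + 90 = 150 minutes.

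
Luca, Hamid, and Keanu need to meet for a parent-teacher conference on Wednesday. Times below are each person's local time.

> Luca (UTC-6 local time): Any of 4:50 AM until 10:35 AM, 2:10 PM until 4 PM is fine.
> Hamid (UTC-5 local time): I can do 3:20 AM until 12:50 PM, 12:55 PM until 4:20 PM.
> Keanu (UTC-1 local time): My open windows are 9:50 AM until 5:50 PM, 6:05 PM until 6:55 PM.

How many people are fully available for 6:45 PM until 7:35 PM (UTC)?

Luca in UTC: 10:50-16:35, 20:10-22:00 (add 6h to convert from UTC-6).
Hamid in UTC: 08:20-17:50, 17:55-21:20 (add 5h to convert from UTC-5).
Keanu in UTC: 10:50-18:50, 19:05-19:55 (add 1h to convert from UTC-1).
Hamid can make the full 18:45-19:35 slot — that's 1.

1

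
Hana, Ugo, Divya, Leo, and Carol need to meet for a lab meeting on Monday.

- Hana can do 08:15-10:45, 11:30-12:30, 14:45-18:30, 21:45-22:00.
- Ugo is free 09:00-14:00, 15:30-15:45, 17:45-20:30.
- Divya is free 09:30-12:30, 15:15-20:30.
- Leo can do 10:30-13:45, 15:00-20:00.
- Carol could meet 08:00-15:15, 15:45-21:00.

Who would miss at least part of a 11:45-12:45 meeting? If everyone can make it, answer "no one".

Hana: not fully free for 11:45-12:45. Ugo: free for 11:45-12:45. Divya: not fully free for 11:45-12:45. Leo: free for 11:45-12:45. Carol: free for 11:45-12:45.

Divya, Hana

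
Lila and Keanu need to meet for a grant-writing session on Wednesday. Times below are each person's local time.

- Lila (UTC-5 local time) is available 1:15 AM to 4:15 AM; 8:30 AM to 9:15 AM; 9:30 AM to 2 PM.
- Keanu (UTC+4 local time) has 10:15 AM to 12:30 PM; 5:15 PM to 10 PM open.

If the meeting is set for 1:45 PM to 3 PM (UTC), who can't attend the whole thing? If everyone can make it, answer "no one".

Lila

Lila in UTC: 06:15-09:15, 13:30-14:15, 14:30-19:00 (add 5h to convert from UTC-5).
Keanu in UTC: 06:15-08:30, 13:15-18:00 (subtract 4h to convert from UTC+4).
Lila: not fully free for 13:45-15:00. Keanu: free for 13:45-15:00.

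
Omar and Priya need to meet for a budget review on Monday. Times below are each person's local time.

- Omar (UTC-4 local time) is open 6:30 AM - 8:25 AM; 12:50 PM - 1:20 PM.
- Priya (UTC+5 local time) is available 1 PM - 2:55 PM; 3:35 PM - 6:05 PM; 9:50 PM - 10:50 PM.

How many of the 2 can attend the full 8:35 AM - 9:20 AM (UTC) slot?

1

Omar in UTC: 10:30-12:25, 16:50-17:20 (add 4h to convert from UTC-4).
Priya in UTC: 08:00-09:55, 10:35-13:05, 16:50-17:50 (subtract 5h to convert from UTC+5).
Priya can make the full 08:35-09:20 slot — that's 1.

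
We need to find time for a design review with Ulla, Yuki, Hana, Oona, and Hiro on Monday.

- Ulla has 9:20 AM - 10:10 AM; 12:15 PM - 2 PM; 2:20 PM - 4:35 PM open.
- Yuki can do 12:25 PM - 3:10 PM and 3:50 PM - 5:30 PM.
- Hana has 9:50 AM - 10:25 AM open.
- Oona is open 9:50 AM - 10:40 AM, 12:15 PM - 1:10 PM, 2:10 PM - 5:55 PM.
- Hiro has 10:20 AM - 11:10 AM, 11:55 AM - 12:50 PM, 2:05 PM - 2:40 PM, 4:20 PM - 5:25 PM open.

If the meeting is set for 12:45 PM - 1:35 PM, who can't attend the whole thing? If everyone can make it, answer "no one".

Hana, Hiro, Oona

Ulla: free for 12:45-13:35. Yuki: free for 12:45-13:35. Hana: not fully free for 12:45-13:35. Oona: not fully free for 12:45-13:35. Hiro: not fully free for 12:45-13:35.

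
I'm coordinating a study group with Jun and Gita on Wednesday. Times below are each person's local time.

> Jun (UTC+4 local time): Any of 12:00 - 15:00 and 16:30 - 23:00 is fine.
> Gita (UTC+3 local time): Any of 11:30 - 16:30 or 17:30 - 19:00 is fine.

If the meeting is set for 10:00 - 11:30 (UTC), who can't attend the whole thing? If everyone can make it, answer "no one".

Jun in UTC: 08:00-11:00, 12:30-19:00 (subtract 4h to convert from UTC+4).
Gita in UTC: 08:30-13:30, 14:30-16:00 (subtract 3h to convert from UTC+3).
Jun: not fully free for 10:00-11:30. Gita: free for 10:00-11:30.

Jun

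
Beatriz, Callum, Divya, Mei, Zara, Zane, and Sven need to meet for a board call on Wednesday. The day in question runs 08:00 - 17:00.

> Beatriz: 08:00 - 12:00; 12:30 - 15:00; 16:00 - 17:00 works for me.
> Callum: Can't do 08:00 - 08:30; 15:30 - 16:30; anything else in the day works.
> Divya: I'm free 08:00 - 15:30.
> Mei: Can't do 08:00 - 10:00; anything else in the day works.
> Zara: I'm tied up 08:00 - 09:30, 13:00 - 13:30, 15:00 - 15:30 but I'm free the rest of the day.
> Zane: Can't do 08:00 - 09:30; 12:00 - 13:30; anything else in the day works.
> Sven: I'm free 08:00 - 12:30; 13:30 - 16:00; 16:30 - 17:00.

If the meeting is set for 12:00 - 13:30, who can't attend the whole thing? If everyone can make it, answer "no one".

Beatriz, Sven, Zane, Zara

Beatriz free: 08:00-12:00, 12:30-15:00, 16:00-17:00.
Callum free: 08:30-15:30, 16:30-17:00 (invert busy blocks within the working day).
Divya free: 08:00-15:30.
Mei free: 10:00-17:00 (invert busy blocks within the working day).
Zara free: 09:30-13:00, 13:30-15:00, 15:30-17:00 (invert busy blocks within the working day).
Zane free: 09:30-12:00, 13:30-17:00 (invert busy blocks within the working day).
Sven free: 08:00-12:30, 13:30-16:00, 16:30-17:00.
Beatriz: not fully free for 12:00-13:30. Callum: free for 12:00-13:30. Divya: free for 12:00-13:30. Mei: free for 12:00-13:30. Zara: not fully free for 12:00-13:30. Zane: not fully free for 12:00-13:30. Sven: not fully free for 12:00-13:30.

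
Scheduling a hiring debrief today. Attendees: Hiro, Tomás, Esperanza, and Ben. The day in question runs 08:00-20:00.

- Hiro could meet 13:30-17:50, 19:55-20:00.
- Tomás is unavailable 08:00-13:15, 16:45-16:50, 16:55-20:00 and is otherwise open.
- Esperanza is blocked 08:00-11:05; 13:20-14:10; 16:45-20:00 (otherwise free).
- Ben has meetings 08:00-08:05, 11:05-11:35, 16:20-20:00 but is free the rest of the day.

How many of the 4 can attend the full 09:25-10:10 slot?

Hiro free: 13:30-17:50, 19:55-20:00.
Tomás free: 13:15-16:45, 16:50-16:55 (invert busy blocks within the working day).
Esperanza free: 11:05-13:20, 14:10-16:45 (invert busy blocks within the working day).
Ben free: 08:05-11:05, 11:35-16:20 (invert busy blocks within the working day).
Ben can make the full 09:25-10:10 slot — that's 1.

1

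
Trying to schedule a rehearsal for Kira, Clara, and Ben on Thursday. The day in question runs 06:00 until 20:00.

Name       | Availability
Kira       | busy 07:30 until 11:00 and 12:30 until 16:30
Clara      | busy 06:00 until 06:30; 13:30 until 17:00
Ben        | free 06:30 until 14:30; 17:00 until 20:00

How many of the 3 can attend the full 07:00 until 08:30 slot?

Kira free: 06:00-07:30, 11:00-12:30, 16:30-20:00 (invert busy blocks within the working day).
Clara free: 06:30-13:30, 17:00-20:00 (invert busy blocks within the working day).
Ben free: 06:30-14:30, 17:00-20:00.
Clara and Ben can make the full 07:00-08:30 slot — that's 2.

2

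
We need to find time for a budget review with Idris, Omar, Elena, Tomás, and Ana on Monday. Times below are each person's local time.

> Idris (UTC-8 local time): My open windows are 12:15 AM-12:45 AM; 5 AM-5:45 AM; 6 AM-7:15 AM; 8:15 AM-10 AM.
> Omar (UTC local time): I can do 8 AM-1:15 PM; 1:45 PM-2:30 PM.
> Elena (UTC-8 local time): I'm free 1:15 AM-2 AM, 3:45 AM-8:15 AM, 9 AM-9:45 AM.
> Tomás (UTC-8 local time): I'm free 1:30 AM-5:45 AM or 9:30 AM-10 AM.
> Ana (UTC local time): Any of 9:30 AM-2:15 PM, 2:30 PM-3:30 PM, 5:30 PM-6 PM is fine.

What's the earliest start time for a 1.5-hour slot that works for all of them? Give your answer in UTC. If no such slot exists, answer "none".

none

Idris in UTC: 08:15-08:45, 13:00-13:45, 14:00-15:15, 16:15-18:00 (add 8h to convert from UTC-8).
Omar in UTC: 08:00-13:15, 13:45-14:30.
Elena in UTC: 09:15-10:00, 11:45-16:15, 17:00-17:45 (add 8h to convert from UTC-8).
Tomás in UTC: 09:30-13:45, 17:30-18:00 (add 8h to convert from UTC-8).
Ana in UTC: 09:30-14:15, 14:30-15:30, 17:30-18:00.
Idris ∩ Omar: 08:15-08:45, 13:00-13:15, 14:00-14:30.
Idris ∩ Omar ∩ Elena: 13:00-13:15, 14:00-14:30.
Idris ∩ Omar ∩ Elena ∩ Tomás: 13:00-13:15.
Idris ∩ Omar ∩ Elena ∩ Tomás ∩ Ana: 13:00-13:15.
So the common availability across everyone is 13:00-13:15.
No common window is at least 90 minutes long.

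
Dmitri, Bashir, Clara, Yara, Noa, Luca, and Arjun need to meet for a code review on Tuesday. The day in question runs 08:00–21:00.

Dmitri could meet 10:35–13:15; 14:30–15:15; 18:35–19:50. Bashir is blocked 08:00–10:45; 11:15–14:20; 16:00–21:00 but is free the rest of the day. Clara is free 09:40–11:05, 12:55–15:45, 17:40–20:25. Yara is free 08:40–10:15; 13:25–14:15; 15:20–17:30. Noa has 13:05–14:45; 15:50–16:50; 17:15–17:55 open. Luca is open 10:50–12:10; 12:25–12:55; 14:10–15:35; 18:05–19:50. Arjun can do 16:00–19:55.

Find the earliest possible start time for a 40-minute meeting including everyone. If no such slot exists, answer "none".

Dmitri free: 10:35-13:15, 14:30-15:15, 18:35-19:50.
Bashir free: 10:45-11:15, 14:20-16:00 (invert busy blocks within the working day).
Clara free: 09:40-11:05, 12:55-15:45, 17:40-20:25.
Yara free: 08:40-10:15, 13:25-14:15, 15:20-17:30.
Noa free: 13:05-14:45, 15:50-16:50, 17:15-17:55.
Luca free: 10:50-12:10, 12:25-12:55, 14:10-15:35, 18:05-19:50.
Arjun free: 16:00-19:55.
Dmitri ∩ Bashir: 10:45-11:15, 14:30-15:15.
Dmitri ∩ Bashir ∩ Clara: 10:45-11:05, 14:30-15:15.
Dmitri ∩ Bashir ∩ Clara ∩ Yara: ∅.
Dmitri ∩ Bashir ∩ Clara ∩ Yara ∩ Noa: ∅.
Dmitri ∩ Bashir ∩ Clara ∩ Yara ∩ Noa ∩ Luca: ∅.
Dmitri ∩ Bashir ∩ Clara ∩ Yara ∩ Noa ∩ Luca ∩ Arjun: ∅.
There is no time when everyone is free.
No common window is at least 40 minutes long.

none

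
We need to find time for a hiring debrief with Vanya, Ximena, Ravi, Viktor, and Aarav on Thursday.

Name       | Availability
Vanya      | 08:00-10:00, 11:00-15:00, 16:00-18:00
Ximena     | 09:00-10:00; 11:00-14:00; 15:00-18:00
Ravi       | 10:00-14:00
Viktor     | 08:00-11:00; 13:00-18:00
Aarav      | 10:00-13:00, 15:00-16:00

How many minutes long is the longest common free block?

0

Vanya ∩ Ximena: 09:00-10:00, 11:00-14:00, 16:00-18:00.
Vanya ∩ Ximena ∩ Ravi: 11:00-14:00.
Vanya ∩ Ximena ∩ Ravi ∩ Viktor: 13:00-14:00.
Vanya ∩ Ximena ∩ Ravi ∩ Viktor ∩ Aarav: ∅.
There is no time when everyone is free.
No common window exists, so the longest block is 0 minutes.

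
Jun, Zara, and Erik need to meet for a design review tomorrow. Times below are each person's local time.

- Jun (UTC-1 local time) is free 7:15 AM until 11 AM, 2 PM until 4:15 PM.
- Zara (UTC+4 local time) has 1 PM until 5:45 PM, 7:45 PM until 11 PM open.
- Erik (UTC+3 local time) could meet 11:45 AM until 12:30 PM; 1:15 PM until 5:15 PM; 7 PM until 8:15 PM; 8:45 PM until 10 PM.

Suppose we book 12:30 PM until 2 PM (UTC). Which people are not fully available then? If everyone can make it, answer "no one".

Jun, Zara

Jun in UTC: 08:15-12:00, 15:00-17:15 (add 1h to convert from UTC-1).
Zara in UTC: 09:00-13:45, 15:45-19:00 (subtract 4h to convert from UTC+4).
Erik in UTC: 08:45-09:30, 10:15-14:15, 16:00-17:15, 17:45-19:00 (subtract 3h to convert from UTC+3).
Jun: not fully free for 12:30-14:00. Zara: not fully free for 12:30-14:00. Erik: free for 12:30-14:00.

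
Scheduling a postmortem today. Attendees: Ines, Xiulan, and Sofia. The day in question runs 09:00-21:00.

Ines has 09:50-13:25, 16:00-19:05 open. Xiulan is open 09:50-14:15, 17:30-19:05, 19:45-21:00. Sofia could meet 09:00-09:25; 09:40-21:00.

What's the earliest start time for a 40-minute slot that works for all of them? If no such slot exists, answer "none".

Ines ∩ Xiulan: 09:50-13:25, 17:30-19:05.
Ines ∩ Xiulan ∩ Sofia: 09:50-13:25, 17:30-19:05.
The first common window of at least 40 minutes is 09:50-13:25, so the earliest start is 09:50.

09:50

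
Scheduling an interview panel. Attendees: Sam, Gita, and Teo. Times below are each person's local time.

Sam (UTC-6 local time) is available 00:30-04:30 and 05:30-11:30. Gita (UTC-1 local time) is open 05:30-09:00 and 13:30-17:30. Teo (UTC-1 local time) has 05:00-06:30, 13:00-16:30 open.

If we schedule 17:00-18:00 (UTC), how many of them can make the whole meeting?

Sam in UTC: 06:30-10:30, 11:30-17:30 (add 6h to convert from UTC-6).
Gita in UTC: 06:30-10:00, 14:30-18:30 (add 1h to convert from UTC-1).
Teo in UTC: 06:00-07:30, 14:00-17:30 (add 1h to convert from UTC-1).
Gita can make the full 17:00-18:00 slot — that's 1.

1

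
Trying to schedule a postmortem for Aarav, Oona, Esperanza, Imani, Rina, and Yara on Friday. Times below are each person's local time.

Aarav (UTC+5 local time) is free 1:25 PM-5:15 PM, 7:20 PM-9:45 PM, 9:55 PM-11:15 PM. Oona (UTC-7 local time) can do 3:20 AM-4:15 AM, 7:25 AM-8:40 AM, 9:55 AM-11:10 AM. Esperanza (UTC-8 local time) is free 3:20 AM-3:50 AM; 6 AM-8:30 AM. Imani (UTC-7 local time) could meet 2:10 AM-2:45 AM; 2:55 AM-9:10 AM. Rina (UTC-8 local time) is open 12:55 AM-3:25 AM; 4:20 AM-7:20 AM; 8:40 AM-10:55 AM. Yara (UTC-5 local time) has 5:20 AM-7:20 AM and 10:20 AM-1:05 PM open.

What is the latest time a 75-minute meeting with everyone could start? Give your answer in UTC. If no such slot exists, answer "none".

none

Aarav in UTC: 08:25-12:15, 14:20-16:45, 16:55-18:15 (subtract 5h to convert from UTC+5).
Oona in UTC: 10:20-11:15, 14:25-15:40, 16:55-18:10 (add 7h to convert from UTC-7).
Esperanza in UTC: 11:20-11:50, 14:00-16:30 (add 8h to convert from UTC-8).
Imani in UTC: 09:10-09:45, 09:55-16:10 (add 7h to convert from UTC-7).
Rina in UTC: 08:55-11:25, 12:20-15:20, 16:40-18:55 (add 8h to convert from UTC-8).
Yara in UTC: 10:20-12:20, 15:20-18:05 (add 5h to convert from UTC-5).
Aarav ∩ Oona: 10:20-11:15, 14:25-15:40, 16:55-18:10.
Aarav ∩ Oona ∩ Esperanza: 14:25-15:40.
Aarav ∩ Oona ∩ Esperanza ∩ Imani: 14:25-15:40.
Aarav ∩ Oona ∩ Esperanza ∩ Imani ∩ Rina: 14:25-15:20.
Aarav ∩ Oona ∩ Esperanza ∩ Imani ∩ Rina ∩ Yara: ∅.
There is no time when everyone is free.
No common window is at least 75 minutes long.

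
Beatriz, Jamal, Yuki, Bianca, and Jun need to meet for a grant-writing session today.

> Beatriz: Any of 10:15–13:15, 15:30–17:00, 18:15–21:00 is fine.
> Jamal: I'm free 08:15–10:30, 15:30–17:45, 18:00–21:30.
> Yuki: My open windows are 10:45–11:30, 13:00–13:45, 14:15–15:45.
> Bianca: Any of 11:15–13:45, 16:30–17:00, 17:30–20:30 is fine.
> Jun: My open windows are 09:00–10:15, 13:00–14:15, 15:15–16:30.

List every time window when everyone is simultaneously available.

none

Beatriz ∩ Jamal: 10:15-10:30, 15:30-17:00, 18:15-21:00.
Beatriz ∩ Jamal ∩ Yuki: 15:30-15:45.
Beatriz ∩ Jamal ∩ Yuki ∩ Bianca: ∅.
Beatriz ∩ Jamal ∩ Yuki ∩ Bianca ∩ Jun: ∅.
There is no time when everyone is free.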